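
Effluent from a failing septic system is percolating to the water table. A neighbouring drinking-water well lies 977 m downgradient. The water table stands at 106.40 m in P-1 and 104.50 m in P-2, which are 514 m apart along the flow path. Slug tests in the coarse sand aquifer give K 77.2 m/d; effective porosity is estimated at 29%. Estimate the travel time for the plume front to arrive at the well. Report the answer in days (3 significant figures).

Hydraulic gradient i = (106.40 − 104.50) / 514 = 1.90 / 514 = 0.003696
Specific discharge q = 77.2 × 0.003696 = 0.2854 m/d
v_s = q/n_e = 0.2854/0.29 = 0.9840 m/d
t = L / v = 977 / 0.9840 = 992.9 d

993 days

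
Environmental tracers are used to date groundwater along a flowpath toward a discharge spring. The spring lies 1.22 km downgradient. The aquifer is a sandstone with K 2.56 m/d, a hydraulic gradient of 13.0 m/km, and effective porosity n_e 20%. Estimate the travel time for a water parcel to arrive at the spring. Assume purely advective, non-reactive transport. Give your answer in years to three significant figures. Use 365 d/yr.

Specific discharge q = 2.56 × 0.013 = 0.03328 m/d
v_s = q/n_e = 0.03328/0.20 = 0.1664 m/d
L = 1.22 km = 1220 m
t = L / v = 1220 / 0.1664 = 7332 d
   = 7332 / 365 = 20.1 yr

20.1 years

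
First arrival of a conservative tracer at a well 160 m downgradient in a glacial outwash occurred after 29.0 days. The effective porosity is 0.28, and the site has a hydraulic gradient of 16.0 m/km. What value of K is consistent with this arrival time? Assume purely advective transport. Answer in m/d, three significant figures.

v = L / t = 160 / 29.0 = 5.517 m/d
K = v · n / i = 5.517 × 0.28 / 0.016 = 96.6 m/d

96.6 m/d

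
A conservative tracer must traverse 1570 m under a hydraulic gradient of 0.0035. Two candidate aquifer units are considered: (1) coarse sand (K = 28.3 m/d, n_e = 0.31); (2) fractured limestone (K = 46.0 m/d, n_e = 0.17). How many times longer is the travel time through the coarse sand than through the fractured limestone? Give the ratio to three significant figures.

2.96

Unit 1 (coarse sand): v = 28.3×0.0035/0.31 = 0.3195 m/d, t = 1570/0.3195 = 4914 d
Unit 2 (fractured limestone): v = 46.0×0.0035/0.17 = 0.9471 m/d, t = 1570/0.9471 = 1658 d
t(coarse sand) / t(fractured limestone) = 4914/1658 = 2.96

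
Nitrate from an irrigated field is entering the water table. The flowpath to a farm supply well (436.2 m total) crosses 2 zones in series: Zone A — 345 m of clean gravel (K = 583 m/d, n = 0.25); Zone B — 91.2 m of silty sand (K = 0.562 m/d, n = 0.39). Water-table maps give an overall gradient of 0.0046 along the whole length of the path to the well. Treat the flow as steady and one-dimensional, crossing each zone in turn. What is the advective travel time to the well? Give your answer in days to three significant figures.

9890 days

Steady 1-D flow in series ⇒ the Darcy flux q is identical in every zone and the zone head losses add (resistances L/K in series).
Σ(L/K) = 345/583 + 91.2/0.562 = 0.5918 + 162.3 = 162.9 d
K_eq = L_total / Σ(L/K) = 436.2 / 162.9 = 2.678 m/d
q = K_eq · i = 2.678 × 0.0046 = 0.01232 m/d (same in every zone)
Zone A: v = q/n = 0.01232/0.25 = 0.04928 m/d → t_A = 345/0.04928 = 7001 d
Zone B: v = q/n = 0.01232/0.39 = 0.03159 m/d → t_B = 91.2/0.03159 = 2887 d
Total t = 7001 + 2887 = 9888 d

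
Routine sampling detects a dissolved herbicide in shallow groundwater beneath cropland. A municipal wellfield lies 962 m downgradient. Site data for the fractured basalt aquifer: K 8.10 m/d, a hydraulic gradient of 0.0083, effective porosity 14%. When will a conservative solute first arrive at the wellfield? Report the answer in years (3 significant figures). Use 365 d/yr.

5.49 years

Darcy flux q = K·i = 8.10 × 0.0083 = 0.06723 m/d
Seepage velocity v = q / n = 0.06723 / 0.14 = 0.4802 m/d
t = L / v = 962 / 0.4802 = 2003 d
   = 2003 / 365 = 5.49 yr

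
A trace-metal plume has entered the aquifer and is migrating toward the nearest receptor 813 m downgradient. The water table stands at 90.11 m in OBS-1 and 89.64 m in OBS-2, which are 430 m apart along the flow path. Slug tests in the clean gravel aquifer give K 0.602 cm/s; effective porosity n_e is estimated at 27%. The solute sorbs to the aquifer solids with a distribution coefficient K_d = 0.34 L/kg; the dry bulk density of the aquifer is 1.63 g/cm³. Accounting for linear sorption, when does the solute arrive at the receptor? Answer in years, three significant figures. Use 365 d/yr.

3.23 years

Hydraulic gradient i = (90.11 − 89.64) / 430 = 0.47 / 430 = 0.001093
K = 0.602 cm/s × 864 = 520.1 m/d
q = Ki = 520.1 × 0.001093 = 0.5685 m/d
v_s = q/n_e = 0.5685/0.27 = 2.106 m/d
Retardation R = 1 + ρ_b·K_d/n = 1 + 1.63×0.34/0.27 = 3.053
Contaminant velocity v_c = v/R = 2.106/3.053 = 0.6898 m/d
t = L/v_c = 813/0.6898 = 1179 d
   = 1179/365 = 3.23 yr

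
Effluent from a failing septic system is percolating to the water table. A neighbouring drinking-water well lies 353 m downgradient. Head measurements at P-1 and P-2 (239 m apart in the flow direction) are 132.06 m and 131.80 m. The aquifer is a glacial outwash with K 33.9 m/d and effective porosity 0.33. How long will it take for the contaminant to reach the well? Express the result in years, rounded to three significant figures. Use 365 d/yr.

8.65 years

Hydraulic gradient i = (132.06 − 131.80) / 239 = 0.26 / 239 = 0.001088
q = Ki = 33.9 × 0.001088 = 0.03688 m/d
Average linear velocity = 0.03688 / 0.33 = 0.1118 m/d
t = L / v = 353 / 0.1118 = 3159 d
   = 3159 / 365 = 8.65 yr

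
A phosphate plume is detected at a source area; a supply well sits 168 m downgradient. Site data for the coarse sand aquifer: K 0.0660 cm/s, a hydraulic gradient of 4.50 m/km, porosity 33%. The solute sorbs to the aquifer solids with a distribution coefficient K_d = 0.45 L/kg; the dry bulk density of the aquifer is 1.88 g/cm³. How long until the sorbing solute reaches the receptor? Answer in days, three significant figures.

K = 0.0660 cm/s × 864 = 57.02 m/d
q = Ki = 57.02 × 0.0045 = 0.2566 m/d
Seepage velocity v = q / n = 0.2566 / 0.33 = 0.7776 m/d
Retardation R = 1 + ρ_b·K_d/n = 1 + 1.88×0.45/0.33 = 3.564
Contaminant velocity v_c = v/R = 0.7776/3.564 = 0.2182 m/d
t = L/v_c = 168/0.2182 = 769.9 d

770 days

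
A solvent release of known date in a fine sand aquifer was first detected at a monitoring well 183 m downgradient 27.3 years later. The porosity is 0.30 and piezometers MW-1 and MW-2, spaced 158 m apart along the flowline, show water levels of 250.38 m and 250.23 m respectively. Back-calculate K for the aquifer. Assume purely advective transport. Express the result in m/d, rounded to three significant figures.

Hydraulic gradient i = (250.38 − 250.23) / 158 = 0.15 / 158 = 9.494e-4
t = 27.3 years = 9965 d
v = L / t = 183 / 9965 = 0.01837 m/d
K = v · n / i = 0.01837 × 0.30 / 9.494e-4 = 5.80 m/d

5.80 m/d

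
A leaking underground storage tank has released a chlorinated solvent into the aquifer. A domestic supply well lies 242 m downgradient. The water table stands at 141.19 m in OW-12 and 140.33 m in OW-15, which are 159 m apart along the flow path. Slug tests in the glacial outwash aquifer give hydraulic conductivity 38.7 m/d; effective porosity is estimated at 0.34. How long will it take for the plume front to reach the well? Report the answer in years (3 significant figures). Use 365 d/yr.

1.08 years

Hydraulic gradient i = (141.19 − 140.33) / 159 = 0.86 / 159 = 0.005409
Specific discharge q = 38.7 × 0.005409 = 0.2093 m/d
Average linear velocity = 0.2093 / 0.34 = 0.6156 m/d
t = L / v = 242 / 0.6156 = 393.1 d
   = 393.1 / 365 = 1.08 yr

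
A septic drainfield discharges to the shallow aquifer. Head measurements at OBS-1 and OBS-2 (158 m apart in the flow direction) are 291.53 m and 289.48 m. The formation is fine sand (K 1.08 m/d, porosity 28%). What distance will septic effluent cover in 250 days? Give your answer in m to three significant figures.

Hydraulic gradient i = (291.53 − 289.48) / 158 = 2.05 / 158 = 0.01297
Darcy flux q = K·i = 1.08 × 0.01297 = 0.01401 m/d
v = Ki/n = 1.08·0.01297/0.28 = 0.05005 m/d
L = v × T = 0.05005 × 250 = 12.51 m

12.5 m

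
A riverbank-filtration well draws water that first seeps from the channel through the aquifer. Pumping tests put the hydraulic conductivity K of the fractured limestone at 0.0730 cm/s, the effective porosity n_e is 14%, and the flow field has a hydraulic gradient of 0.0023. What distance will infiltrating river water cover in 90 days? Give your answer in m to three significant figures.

K = 0.0730 cm/s × 864 = 63.07 m/d
Darcy flux q = K·i = 63.07 × 0.0023 = 0.1451 m/d
v_s = q/n_e = 0.1451/0.14 = 1.036 m/d
L = v × T = 1.036 × 90 = 93.26 m

93.3 m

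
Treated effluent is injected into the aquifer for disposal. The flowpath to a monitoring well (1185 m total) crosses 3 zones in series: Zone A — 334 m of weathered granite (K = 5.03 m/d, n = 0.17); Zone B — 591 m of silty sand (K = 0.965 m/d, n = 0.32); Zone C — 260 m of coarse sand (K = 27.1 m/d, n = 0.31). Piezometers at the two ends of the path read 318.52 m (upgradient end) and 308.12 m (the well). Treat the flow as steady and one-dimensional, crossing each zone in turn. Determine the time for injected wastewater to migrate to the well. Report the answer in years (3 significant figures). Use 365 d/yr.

59.2 years

Total head drop ΔH = 318.52 − 308.12 = 10.40 m
Steady 1-D flow in series ⇒ the Darcy flux q is identical in every zone and the zone head losses add (resistances L/K in series).
Σ(L/K) = 334/5.03 + 591/0.965 + 260/27.1 = 66.40 + 612.4 + 9.594 = 688.4 d
q = ΔH / Σ(L/K) = 10.40 / 688.4 = 0.01511 m/d (same in every zone)
Zone A: v = q/n = 0.01511/0.17 = 0.08886 m/d → t_A = 334/0.08886 = 3759 d
Zone B: v = q/n = 0.01511/0.32 = 0.04721 m/d → t_B = 591/0.04721 = 12520 d
Zone C: v = q/n = 0.01511/0.31 = 0.04873 m/d → t_C = 260/0.04873 = 5335 d
Total t = 3759 + 12520 + 5335 = 21610 d
   = 21610 / 365 = 59.2 yr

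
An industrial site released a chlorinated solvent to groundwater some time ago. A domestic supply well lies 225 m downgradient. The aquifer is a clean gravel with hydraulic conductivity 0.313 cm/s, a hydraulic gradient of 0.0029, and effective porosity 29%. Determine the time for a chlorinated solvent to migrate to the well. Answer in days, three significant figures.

K = 0.313 cm/s × 864 = 270.4 m/d
Darcy flux q = K·i = 270.4 × 0.0029 = 0.7843 m/d
v = Ki/n = 270.4·0.0029/0.29 = 2.704 m/d
t = L / v = 225 / 2.704 = 83.20 d

83.2 days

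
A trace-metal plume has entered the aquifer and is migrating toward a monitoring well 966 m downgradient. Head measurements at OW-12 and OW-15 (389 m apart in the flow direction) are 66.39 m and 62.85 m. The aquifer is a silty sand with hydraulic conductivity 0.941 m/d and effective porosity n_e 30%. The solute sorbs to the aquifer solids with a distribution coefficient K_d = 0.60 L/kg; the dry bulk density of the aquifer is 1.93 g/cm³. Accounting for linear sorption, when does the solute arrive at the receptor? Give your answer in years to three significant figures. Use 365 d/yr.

Hydraulic gradient i = (66.39 − 62.85) / 389 = 3.54 / 389 = 0.009100
Darcy flux q = K·i = 0.941 × 0.009100 = 0.008563 m/d
Seepage velocity v = q / n = 0.008563 / 0.30 = 0.02854 m/d
Retardation R = 1 + ρ_b·K_d/n = 1 + 1.93×0.60/0.30 = 4.860
Contaminant velocity v_c = v/R = 0.02854/4.860 = 0.005873 m/d
t = L/v_c = 966/0.005873 = 164500 d
   = 164500/365 = 451 yr

451 years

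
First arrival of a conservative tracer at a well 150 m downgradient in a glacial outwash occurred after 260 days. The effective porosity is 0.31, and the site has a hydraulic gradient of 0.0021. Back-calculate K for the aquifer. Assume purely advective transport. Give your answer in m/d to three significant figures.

85.2 m/d

v = L / t = 150 / 260 = 0.5769 m/d
K = v · n / i = 0.5769 × 0.31 / 0.0021 = 85.2 m/d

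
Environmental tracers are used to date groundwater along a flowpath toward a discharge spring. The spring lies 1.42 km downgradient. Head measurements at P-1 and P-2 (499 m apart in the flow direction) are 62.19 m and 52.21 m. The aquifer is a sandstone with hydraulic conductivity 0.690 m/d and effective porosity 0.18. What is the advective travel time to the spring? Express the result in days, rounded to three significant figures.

Hydraulic gradient i = (62.19 − 52.21) / 499 = 9.98 / 499 = 0.02000
Darcy flux q = K·i = 0.690 × 0.02000 = 0.01380 m/d
v_s = q/n_e = 0.01380/0.18 = 0.07667 m/d
L = 1.42 km = 1420 m
t = L / v = 1420 / 0.07667 = 18520 d

18500 days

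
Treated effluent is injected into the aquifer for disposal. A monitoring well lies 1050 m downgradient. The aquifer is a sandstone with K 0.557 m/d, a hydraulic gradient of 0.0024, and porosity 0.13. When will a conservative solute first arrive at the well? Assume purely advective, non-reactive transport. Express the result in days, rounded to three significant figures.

102000 days

Specific discharge q = 0.557 × 0.0024 = 0.001337 m/d
Seepage velocity v = q / n = 0.001337 / 0.13 = 0.01028 m/d
t = L / v = 1050 / 0.01028 = 102100 d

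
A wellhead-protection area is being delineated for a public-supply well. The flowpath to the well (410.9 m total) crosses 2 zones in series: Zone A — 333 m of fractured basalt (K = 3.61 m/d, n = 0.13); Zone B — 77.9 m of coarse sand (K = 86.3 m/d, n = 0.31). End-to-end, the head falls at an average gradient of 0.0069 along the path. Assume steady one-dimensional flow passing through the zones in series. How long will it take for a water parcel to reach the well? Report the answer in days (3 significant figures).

2220 days

For zones in series the flux q is common to all zones; the equivalent conductivity is the harmonic (thickness-weighted) mean, K_eq = L_total / Σ(L_j/K_j).
Σ(L/K) = 333/3.61 + 77.9/86.3 = 92.24 + 0.9027 = 93.15 d
K_eq = L_total / Σ(L/K) = 410.9 / 93.15 = 4.411 m/d
q = K_eq · i = 4.411 × 0.0069 = 0.03044 m/d (same in every zone)
Zone A: v = q/n = 0.03044/0.13 = 0.2341 m/d → t_A = 333/0.2341 = 1422 d
Zone B: v = q/n = 0.03044/0.31 = 0.09819 m/d → t_B = 77.9/0.09819 = 793.4 d
Total t = 1422 + 793.4 = 2216 d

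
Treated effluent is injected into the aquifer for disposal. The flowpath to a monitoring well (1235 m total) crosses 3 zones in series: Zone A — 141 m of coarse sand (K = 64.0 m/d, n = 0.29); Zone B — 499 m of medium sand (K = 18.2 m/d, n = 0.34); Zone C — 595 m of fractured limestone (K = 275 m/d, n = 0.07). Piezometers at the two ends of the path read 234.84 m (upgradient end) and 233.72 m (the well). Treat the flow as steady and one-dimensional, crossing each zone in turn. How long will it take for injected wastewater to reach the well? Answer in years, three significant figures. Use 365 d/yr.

19.6 years

Total head drop ΔH = 234.84 − 233.72 = 1.12 m
Steady 1-D flow in series ⇒ the Darcy flux q is identical in every zone and the zone head losses add (resistances L/K in series).
Σ(L/K) = 141/64.0 + 499/18.2 + 595/275 = 2.203 + 27.42 + 2.164 = 31.78 d
q = ΔH / Σ(L/K) = 1.12 / 31.78 = 0.03524 m/d (same in every zone)
Zone A: v = q/n = 0.03524/0.29 = 0.1215 m/d → t_A = 141/0.1215 = 1160 d
Zone B: v = q/n = 0.03524/0.34 = 0.1036 m/d → t_B = 499/0.1036 = 4815 d
Zone C: v = q/n = 0.03524/0.07 = 0.5034 m/d → t_C = 595/0.5034 = 1182 d
Total t = 1160 + 4815 + 1182 = 7157 d
   = 7157 / 365 = 19.6 yr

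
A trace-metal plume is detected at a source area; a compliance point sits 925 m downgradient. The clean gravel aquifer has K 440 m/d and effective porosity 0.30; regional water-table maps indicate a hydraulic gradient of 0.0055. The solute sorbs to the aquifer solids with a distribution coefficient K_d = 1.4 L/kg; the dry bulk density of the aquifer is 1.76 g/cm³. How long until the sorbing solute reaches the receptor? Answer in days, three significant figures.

Specific discharge q = 440 × 0.0055 = 2.420 m/d
Seepage velocity v = q / n = 2.420 / 0.30 = 8.067 m/d
Retardation R = 1 + ρ_b·K_d/n = 1 + 1.76×1.4/0.30 = 9.213
Contaminant velocity v_c = v/R = 8.067/9.213 = 0.8755 m/d
t = L/v_c = 925/0.8755 = 1056 d

1060 days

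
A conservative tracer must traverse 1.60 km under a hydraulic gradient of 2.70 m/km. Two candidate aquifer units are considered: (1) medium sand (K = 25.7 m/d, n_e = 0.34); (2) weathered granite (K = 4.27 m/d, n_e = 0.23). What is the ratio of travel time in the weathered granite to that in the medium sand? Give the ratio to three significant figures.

4.07

Unit 1 (medium sand): v = 25.7×0.0027/0.34 = 0.2041 m/d, t = 1600/0.2041 = 7840 d
Unit 2 (weathered granite): v = 4.27×0.0027/0.23 = 0.05013 m/d, t = 1600/0.05013 = 31920 d
t(weathered granite) / t(medium sand) = 31920/7840 = 4.07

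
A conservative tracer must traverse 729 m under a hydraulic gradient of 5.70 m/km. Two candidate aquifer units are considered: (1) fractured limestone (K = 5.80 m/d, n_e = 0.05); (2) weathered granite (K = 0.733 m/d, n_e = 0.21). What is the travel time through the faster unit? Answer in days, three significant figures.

Unit 1 (fractured limestone): v = 5.80×0.0057/0.05 = 0.6612 m/d, t = 729/0.6612 = 1103 d
Unit 2 (weathered granite): v = 0.733×0.0057/0.21 = 0.01990 m/d, t = 729/0.01990 = 36640 d
Faster unit: t = 1100 d

1100 days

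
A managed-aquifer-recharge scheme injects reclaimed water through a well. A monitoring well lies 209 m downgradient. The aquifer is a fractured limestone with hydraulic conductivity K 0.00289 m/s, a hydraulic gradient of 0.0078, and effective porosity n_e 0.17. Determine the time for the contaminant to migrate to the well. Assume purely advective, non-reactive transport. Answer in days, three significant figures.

K = 0.00289 m/s × 86400 s/d = 249.7 m/d
Darcy flux q = K·i = 249.7 × 0.0078 = 1.948 m/d
v_s = q/n_e = 1.948/0.17 = 11.46 m/d
t = L / v = 209 / 11.46 = 18.24 d

18.2 days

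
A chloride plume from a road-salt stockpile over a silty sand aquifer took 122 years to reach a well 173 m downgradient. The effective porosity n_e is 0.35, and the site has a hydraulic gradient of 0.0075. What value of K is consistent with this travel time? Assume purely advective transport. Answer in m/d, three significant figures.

0.181 m/d

t = 122 years = 44530 d
v = L / t = 173 / 44530 = 0.003885 m/d
K = v · n / i = 0.003885 × 0.35 / 0.0075 = 0.181 m/d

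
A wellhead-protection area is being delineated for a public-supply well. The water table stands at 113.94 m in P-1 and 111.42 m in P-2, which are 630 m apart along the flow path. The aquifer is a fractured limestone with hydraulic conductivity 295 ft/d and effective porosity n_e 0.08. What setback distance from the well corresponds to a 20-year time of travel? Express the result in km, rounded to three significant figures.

32.8 km

Hydraulic gradient i = (113.94 − 111.42) / 630 = 2.52 / 630 = 0.004000
K = 295 ft/d × 0.3048 = 89.92 m/d
q = Ki = 89.92 × 0.004000 = 0.3597 m/d
v_s = q/n_e = 0.3597/0.08 = 4.496 m/d
T = 20 yr × 365 = 7300 d
L = v × T = 4.496 × 7300 = 32820 m
   = 32.8 km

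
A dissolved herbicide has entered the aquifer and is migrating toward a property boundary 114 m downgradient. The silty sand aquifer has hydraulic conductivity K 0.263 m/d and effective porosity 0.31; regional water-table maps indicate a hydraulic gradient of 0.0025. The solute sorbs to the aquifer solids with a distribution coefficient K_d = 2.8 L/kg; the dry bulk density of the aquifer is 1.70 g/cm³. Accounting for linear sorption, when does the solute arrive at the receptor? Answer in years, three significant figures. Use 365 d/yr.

2410 years

q = Ki = 0.263 × 0.0025 = 6.575e-4 m/d
Seepage velocity v = q / n = 6.575e-4 / 0.31 = 0.002121 m/d
Retardation R = 1 + ρ_b·K_d/n = 1 + 1.70×2.8/0.31 = 16.35
Contaminant velocity v_c = v/R = 0.002121/16.35 = 1.297e-4 m/d
t = L/v_c = 114/1.297e-4 = 879100 d
   = 879100/365 = 2410 yr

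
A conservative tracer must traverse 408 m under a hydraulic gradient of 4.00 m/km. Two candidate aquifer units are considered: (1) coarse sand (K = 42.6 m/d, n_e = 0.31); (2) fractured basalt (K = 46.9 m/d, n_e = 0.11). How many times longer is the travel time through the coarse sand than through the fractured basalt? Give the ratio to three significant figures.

Unit 1 (coarse sand): v = 42.6×0.0040/0.31 = 0.5497 m/d, t = 408/0.5497 = 742.3 d
Unit 2 (fractured basalt): v = 46.9×0.0040/0.11 = 1.705 m/d, t = 408/1.705 = 239.2 d
t(coarse sand) / t(fractured basalt) = 742.3/239.2 = 3.10

3.10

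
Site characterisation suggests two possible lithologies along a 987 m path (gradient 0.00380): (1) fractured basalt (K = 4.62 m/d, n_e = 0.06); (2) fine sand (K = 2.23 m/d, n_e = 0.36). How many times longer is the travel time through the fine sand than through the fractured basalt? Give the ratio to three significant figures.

12.4

Unit 1 (fractured basalt): v = 4.62×0.0038/0.06 = 0.2926 m/d, t = 987/0.2926 = 3373 d
Unit 2 (fine sand): v = 2.23×0.0038/0.36 = 0.02354 m/d, t = 987/0.02354 = 41930 d
t(fine sand) / t(fractured basalt) = 41930/3373 = 12.4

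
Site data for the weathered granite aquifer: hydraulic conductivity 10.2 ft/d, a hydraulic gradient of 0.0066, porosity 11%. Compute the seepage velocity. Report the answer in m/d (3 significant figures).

0.187 m/d

K = 10.2 ft/d × 0.3048 = 3.109 m/d
Specific discharge q = 3.109 × 0.0066 = 0.02052 m/d
Seepage velocity v = q / n = 0.02052 / 0.11 = 0.1865 m/d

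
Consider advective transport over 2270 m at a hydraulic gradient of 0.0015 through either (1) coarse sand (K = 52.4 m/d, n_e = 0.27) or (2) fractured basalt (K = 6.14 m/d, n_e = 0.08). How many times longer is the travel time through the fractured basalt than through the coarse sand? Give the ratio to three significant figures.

Unit 1 (coarse sand): v = 52.4×0.0015/0.27 = 0.2911 m/d, t = 2270/0.2911 = 7798 d
Unit 2 (fractured basalt): v = 6.14×0.0015/0.08 = 0.1151 m/d, t = 2270/0.1151 = 19720 d
t(fractured basalt) / t(coarse sand) = 19720/7798 = 2.53

2.53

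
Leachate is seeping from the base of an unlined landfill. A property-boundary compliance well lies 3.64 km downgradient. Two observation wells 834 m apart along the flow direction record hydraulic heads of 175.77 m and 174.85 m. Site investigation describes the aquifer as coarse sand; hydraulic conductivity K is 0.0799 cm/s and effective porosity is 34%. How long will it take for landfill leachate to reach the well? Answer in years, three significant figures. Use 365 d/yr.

44.5 years

Hydraulic gradient i = (175.77 − 174.85) / 834 = 0.92 / 834 = 0.001103
K = 0.0799 cm/s × 864 = 69.03 m/d
q = Ki = 69.03 × 0.001103 = 0.07615 m/d
Seepage velocity v = q / n = 0.07615 / 0.34 = 0.2240 m/d
L = 3.64 km = 3640 m
t = L / v = 3640 / 0.2240 = 16250 d
   = 16250 / 365 = 44.5 yr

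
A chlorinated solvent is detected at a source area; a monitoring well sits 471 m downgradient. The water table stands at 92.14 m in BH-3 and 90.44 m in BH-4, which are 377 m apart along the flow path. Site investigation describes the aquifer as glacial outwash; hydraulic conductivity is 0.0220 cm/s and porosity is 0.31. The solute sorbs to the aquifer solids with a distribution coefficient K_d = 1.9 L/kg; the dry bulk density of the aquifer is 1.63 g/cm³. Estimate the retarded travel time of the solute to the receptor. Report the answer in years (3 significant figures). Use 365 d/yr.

Hydraulic gradient i = (92.14 − 90.44) / 377 = 1.70 / 377 = 0.004509
K = 0.0220 cm/s × 864 = 19.01 m/d
Specific discharge q = 19.01 × 0.004509 = 0.08571 m/d
v = Ki/n = 19.01·0.004509/0.31 = 0.2765 m/d
Retardation R = 1 + ρ_b·K_d/n = 1 + 1.63×1.9/0.31 = 10.99
Contaminant velocity v_c = v/R = 0.2765/10.99 = 0.02516 m/d
t = L/v_c = 471/0.02516 = 18720 d
   = 18720/365 = 51.3 yr

51.3 years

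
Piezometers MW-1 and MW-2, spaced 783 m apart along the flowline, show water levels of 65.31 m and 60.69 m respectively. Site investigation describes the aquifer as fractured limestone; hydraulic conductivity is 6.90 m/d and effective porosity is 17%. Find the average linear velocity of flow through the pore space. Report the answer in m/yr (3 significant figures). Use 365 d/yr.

87.4 m/yr

Hydraulic gradient i = (65.31 − 60.69) / 783 = 4.62 / 783 = 0.005900
Specific discharge q = 6.90 × 0.005900 = 0.04071 m/d
v_s = q/n_e = 0.04071/0.17 = 0.2395 m/d
   = 0.2395 × 365 = 87.4 m/yr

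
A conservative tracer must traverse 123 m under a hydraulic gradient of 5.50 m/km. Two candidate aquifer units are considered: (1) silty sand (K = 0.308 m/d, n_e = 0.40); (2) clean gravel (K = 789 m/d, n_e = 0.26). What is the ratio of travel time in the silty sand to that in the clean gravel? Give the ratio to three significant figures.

Unit 1 (silty sand): v = 0.308×0.0055/0.40 = 0.004235 m/d, t = 123/0.004235 = 29040 d
Unit 2 (clean gravel): v = 789×0.0055/0.26 = 16.69 m/d, t = 123/16.69 = 7.370 d
t(silty sand) / t(clean gravel) = 29040/7.370 = 3940

3940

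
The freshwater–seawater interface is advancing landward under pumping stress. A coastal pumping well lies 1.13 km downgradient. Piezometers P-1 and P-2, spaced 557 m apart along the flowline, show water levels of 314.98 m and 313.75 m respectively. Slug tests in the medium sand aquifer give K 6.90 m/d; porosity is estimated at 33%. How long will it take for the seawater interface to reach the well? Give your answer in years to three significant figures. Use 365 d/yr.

67.1 years

Hydraulic gradient i = (314.98 − 313.75) / 557 = 1.23 / 557 = 0.002208
Darcy flux q = K·i = 6.90 × 0.002208 = 0.01524 m/d
v_s = q/n_e = 0.01524/0.33 = 0.04617 m/d
L = 1.13 km = 1130 m
t = L / v = 1130 / 0.04617 = 24470 d
   = 24470 / 365 = 67.1 yr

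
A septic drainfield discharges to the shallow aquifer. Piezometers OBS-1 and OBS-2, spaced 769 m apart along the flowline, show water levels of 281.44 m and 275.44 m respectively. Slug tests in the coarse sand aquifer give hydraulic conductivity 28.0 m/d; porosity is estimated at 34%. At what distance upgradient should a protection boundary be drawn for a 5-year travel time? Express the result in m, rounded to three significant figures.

1170 m

Hydraulic gradient i = (281.44 − 275.44) / 769 = 6.00 / 769 = 0.007802
q = Ki = 28.0 × 0.007802 = 0.2185 m/d
Average linear velocity = 0.2185 / 0.34 = 0.6425 m/d
T = 5 yr × 365 = 1825 d
L = v × T = 0.6425 × 1825 = 1173 m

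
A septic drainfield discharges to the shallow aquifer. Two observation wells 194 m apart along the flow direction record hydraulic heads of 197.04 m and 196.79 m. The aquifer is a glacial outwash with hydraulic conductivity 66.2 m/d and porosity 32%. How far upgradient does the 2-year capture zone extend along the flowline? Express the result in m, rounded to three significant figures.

195 m

Hydraulic gradient i = (197.04 − 196.79) / 194 = 0.25 / 194 = 0.001289
Darcy flux q = K·i = 66.2 × 0.001289 = 0.08531 m/d
v = Ki/n = 66.2·0.001289/0.32 = 0.2666 m/d
T = 2 yr × 365 = 730 d
L = v × T = 0.2666 × 730 = 194.6 m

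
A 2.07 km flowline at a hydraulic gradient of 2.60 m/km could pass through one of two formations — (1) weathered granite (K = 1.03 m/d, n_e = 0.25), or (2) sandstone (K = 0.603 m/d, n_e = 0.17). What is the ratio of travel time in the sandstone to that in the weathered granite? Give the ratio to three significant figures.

1.16

Unit 1 (weathered granite): v = 1.03×0.0026/0.25 = 0.01071 m/d, t = 2070/0.01071 = 193200 d
Unit 2 (sandstone): v = 0.603×0.0026/0.17 = 0.009222 m/d, t = 2070/0.009222 = 224500 d
t(sandstone) / t(weathered granite) = 224500/193200 = 1.16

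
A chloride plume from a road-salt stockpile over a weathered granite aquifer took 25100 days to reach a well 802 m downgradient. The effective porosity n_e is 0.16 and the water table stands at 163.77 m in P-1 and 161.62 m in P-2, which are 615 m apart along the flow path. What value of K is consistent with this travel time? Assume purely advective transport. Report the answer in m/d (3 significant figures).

1.46 m/d

Hydraulic gradient i = (163.77 − 161.62) / 615 = 2.15 / 615 = 0.003496
v = L / t = 802 / 25100 = 0.03195 m/d
K = v · n / i = 0.03195 × 0.16 / 0.003496 = 1.46 m/d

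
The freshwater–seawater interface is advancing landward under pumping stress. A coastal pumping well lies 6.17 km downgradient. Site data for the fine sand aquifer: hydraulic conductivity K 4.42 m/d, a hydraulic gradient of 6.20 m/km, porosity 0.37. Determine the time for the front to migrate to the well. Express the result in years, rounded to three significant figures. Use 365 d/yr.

Darcy flux q = K·i = 4.42 × 0.0062 = 0.02740 m/d
v = Ki/n = 4.42·0.0062/0.37 = 0.07406 m/d
L = 6.17 km = 6170 m
t = L / v = 6170 / 0.07406 = 83310 d
   = 83310 / 365 = 228 yr

228 years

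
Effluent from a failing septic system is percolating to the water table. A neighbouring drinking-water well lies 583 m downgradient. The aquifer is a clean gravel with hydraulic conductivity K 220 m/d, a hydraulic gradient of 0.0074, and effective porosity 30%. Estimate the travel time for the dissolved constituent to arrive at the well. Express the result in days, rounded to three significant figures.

q = Ki = 220 × 0.0074 = 1.628 m/d
v = Ki/n = 220·0.0074/0.30 = 5.427 m/d
t = L / v = 583 / 5.427 = 107.4 d

107 days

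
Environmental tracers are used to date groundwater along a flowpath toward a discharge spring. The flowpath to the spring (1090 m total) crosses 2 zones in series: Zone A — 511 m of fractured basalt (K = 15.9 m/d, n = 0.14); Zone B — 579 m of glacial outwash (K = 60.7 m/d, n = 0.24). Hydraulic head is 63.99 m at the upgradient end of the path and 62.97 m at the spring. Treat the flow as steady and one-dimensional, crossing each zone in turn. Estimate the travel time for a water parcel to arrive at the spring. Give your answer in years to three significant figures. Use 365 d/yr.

23.6 years

Total head drop ΔH = 63.99 − 62.97 = 1.02 m
Steady 1-D flow in series ⇒ the Darcy flux q is identical in every zone and the zone head losses add (resistances L/K in series).
Σ(L/K) = 511/15.9 + 579/60.7 = 32.14 + 9.539 = 41.68 d
q = ΔH / Σ(L/K) = 1.02 / 41.68 = 0.02447 m/d (same in every zone)
Zone A: v = q/n = 0.02447/0.14 = 0.1748 m/d → t_A = 511/0.1748 = 2923 d
Zone B: v = q/n = 0.02447/0.24 = 0.1020 m/d → t_B = 579/0.1020 = 5678 d
Total t = 2923 + 5678 = 8601 d
   = 8601 / 365 = 23.6 yr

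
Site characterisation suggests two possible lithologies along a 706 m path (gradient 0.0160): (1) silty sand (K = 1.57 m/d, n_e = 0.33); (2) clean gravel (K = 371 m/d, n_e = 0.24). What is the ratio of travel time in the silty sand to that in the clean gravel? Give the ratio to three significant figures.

Unit 1 (silty sand): v = 1.57×0.016/0.33 = 0.07612 m/d, t = 706/0.07612 = 9275 d
Unit 2 (clean gravel): v = 371×0.016/0.24 = 24.73 m/d, t = 706/24.73 = 28.54 d
t(silty sand) / t(clean gravel) = 9275/28.54 = 325

325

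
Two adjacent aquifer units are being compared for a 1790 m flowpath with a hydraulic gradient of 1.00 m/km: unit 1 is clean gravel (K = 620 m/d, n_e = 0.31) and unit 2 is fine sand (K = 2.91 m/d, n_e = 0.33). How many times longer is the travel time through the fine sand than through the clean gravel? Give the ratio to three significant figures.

Unit 1 (clean gravel): v = 620×0.0010/0.31 = 2.000 m/d, t = 1790/2.000 = 895.0 d
Unit 2 (fine sand): v = 2.91×0.0010/0.33 = 0.008818 m/d, t = 1790/0.008818 = 203000 d
t(fine sand) / t(clean gravel) = 203000/895.0 = 227

227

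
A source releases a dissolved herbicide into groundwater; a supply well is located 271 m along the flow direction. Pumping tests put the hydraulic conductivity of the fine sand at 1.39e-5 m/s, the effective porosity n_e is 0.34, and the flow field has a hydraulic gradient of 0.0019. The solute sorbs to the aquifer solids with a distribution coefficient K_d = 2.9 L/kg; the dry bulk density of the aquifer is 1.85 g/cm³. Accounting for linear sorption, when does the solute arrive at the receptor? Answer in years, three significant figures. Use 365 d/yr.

K = 1.39e-5 m/s × 86400 s/d = 1.201 m/d
q = Ki = 1.201 × 0.0019 = 0.002282 m/d
Seepage velocity v = q / n = 0.002282 / 0.34 = 0.006711 m/d
Retardation R = 1 + ρ_b·K_d/n = 1 + 1.85×2.9/0.34 = 16.78
Contaminant velocity v_c = v/R = 0.006711/16.78 = 4.000e-4 m/d
t = L/v_c = 271/4.000e-4 = 677600 d
   = 677600/365 = 1860 yr

1860 years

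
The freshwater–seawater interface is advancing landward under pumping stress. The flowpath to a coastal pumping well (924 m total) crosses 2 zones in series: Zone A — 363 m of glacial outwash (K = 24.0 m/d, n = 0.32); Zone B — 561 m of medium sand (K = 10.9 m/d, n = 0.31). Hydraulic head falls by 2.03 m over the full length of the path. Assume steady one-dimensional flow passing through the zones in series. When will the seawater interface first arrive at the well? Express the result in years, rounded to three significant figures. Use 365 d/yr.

Continuity: the same q passes through each zone, so ΔH = q·Σ(L_j/K_j) — the zones act as resistances in series.
Σ(L/K) = 363/24.0 + 561/10.9 = 15.13 + 51.47 = 66.59 d
q = ΔH / Σ(L/K) = 2.03 / 66.59 = 0.03048 m/d (same in every zone)
Zone A: v = q/n = 0.03048/0.32 = 0.09526 m/d → t_A = 363/0.09526 = 3811 d
Zone B: v = q/n = 0.03048/0.31 = 0.09833 m/d → t_B = 561/0.09833 = 5705 d
Total t = 3811 + 5705 = 9516 d
   = 9516 / 365 = 26.1 yr

26.1 years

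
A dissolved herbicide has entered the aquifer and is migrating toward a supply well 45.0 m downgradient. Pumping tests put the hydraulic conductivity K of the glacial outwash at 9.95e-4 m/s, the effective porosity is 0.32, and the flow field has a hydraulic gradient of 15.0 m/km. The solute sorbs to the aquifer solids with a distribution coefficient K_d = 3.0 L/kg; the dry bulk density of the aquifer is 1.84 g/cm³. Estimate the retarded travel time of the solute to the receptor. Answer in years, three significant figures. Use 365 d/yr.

K = 9.95e-4 m/s × 86400 s/d = 85.97 m/d
q = Ki = 85.97 × 0.015 = 1.290 m/d
Average linear velocity = 1.290 / 0.32 = 4.030 m/d
Retardation R = 1 + ρ_b·K_d/n = 1 + 1.84×3.0/0.32 = 18.25
Contaminant velocity v_c = v/R = 4.030/18.25 = 0.2208 m/d
t = L/v_c = 45.0/0.2208 = 203.8 d
   = 203.8/365 = 0.558 yr

0.558 years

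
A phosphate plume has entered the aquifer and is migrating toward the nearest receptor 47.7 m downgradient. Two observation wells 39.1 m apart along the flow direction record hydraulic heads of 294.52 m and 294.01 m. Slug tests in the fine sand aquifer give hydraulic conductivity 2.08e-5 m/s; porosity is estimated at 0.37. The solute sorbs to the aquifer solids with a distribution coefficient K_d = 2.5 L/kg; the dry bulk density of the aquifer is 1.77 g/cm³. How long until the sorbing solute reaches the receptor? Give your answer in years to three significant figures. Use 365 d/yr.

26.7 years

Hydraulic gradient i = (294.52 − 294.01) / 39.1 = 0.51 / 39.1 = 0.01304
K = 2.08e-5 m/s × 86400 s/d = 1.797 m/d
Specific discharge q = 1.797 × 0.01304 = 0.02344 m/d
v = Ki/n = 1.797·0.01304/0.37 = 0.06335 m/d
Retardation R = 1 + ρ_b·K_d/n = 1 + 1.77×2.5/0.37 = 12.96
Contaminant velocity v_c = v/R = 0.06335/12.96 = 0.004889 m/d
t = L/v_c = 47.7/0.004889 = 9757 d
   = 9757/365 = 26.7 yr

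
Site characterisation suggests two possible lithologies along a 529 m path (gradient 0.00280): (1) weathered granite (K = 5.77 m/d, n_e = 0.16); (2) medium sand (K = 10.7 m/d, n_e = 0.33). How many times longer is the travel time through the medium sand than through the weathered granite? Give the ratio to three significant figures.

Unit 1 (weathered granite): v = 5.77×0.0028/0.16 = 0.1010 m/d, t = 529/0.1010 = 5239 d
Unit 2 (medium sand): v = 10.7×0.0028/0.33 = 0.09079 m/d, t = 529/0.09079 = 5827 d
t(medium sand) / t(weathered granite) = 5827/5239 = 1.11

1.11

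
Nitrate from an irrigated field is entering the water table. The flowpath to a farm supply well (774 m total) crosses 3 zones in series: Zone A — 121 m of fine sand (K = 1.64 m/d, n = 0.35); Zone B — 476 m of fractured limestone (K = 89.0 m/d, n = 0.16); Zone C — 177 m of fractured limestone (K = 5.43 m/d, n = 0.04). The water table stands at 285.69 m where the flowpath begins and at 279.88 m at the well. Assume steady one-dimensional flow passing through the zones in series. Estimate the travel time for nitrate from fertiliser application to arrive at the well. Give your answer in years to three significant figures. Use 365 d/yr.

Total head drop ΔH = 285.69 − 279.88 = 5.81 m
Steady 1-D flow in series ⇒ the Darcy flux q is identical in every zone and the zone head losses add (resistances L/K in series).
Σ(L/K) = 121/1.64 + 476/89.0 + 177/5.43 = 73.78 + 5.348 + 32.60 = 111.7 d
q = ΔH / Σ(L/K) = 5.81 / 111.7 = 0.05200 m/d (same in every zone)
Zone A: v = q/n = 0.05200/0.35 = 0.1486 m/d → t_A = 121/0.1486 = 814.4 d
Zone B: v = q/n = 0.05200/0.16 = 0.3250 m/d → t_B = 476/0.3250 = 1465 d
Zone C: v = q/n = 0.05200/0.04 = 1.300 m/d → t_C = 177/1.300 = 136.1 d
Total t = 814.4 + 1465 + 136.1 = 2415 d
   = 2415 / 365 = 6.62 yr

6.62 years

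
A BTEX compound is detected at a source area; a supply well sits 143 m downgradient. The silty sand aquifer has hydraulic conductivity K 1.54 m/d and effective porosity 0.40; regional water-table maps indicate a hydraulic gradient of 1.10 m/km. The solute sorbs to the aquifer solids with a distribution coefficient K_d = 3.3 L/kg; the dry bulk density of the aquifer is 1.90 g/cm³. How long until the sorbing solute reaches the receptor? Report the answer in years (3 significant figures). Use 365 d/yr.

1540 years

Specific discharge q = 1.54 × 0.0011 = 0.001694 m/d
v_s = q/n_e = 0.001694/0.40 = 0.004235 m/d
Retardation R = 1 + ρ_b·K_d/n = 1 + 1.90×3.3/0.40 = 16.67
Contaminant velocity v_c = v/R = 0.004235/16.67 = 2.540e-4 m/d
t = L/v_c = 143/2.540e-4 = 563100 d
   = 563100/365 = 1540 yr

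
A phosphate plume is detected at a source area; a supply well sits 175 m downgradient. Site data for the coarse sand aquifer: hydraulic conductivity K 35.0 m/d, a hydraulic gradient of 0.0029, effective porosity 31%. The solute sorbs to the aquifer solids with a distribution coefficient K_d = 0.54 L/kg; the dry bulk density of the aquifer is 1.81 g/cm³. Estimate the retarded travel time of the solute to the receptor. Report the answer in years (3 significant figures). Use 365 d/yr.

6.08 years

q = Ki = 35.0 × 0.0029 = 0.1015 m/d
Seepage velocity v = q / n = 0.1015 / 0.31 = 0.3274 m/d
Retardation R = 1 + ρ_b·K_d/n = 1 + 1.81×0.54/0.31 = 4.153
Contaminant velocity v_c = v/R = 0.3274/4.153 = 0.07884 m/d
t = L/v_c = 175/0.07884 = 2220 d
   = 2220/365 = 6.08 yr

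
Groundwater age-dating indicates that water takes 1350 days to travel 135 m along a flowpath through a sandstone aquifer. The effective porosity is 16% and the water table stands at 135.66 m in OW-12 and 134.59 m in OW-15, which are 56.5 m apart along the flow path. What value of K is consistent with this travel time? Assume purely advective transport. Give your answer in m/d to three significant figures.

0.845 m/d

Hydraulic gradient i = (135.66 − 134.59) / 56.5 = 1.07 / 56.5 = 0.01894
v = L / t = 135 / 1350 = 0.1000 m/d
K = v · n / i = 0.1000 × 0.16 / 0.01894 = 0.845 m/d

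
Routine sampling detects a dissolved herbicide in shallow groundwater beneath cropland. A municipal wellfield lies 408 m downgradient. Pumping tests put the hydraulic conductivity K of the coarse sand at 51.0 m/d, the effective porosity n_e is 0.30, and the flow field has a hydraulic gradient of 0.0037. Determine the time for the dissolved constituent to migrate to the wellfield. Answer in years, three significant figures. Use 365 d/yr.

Specific discharge q = 51.0 × 0.0037 = 0.1887 m/d
v_s = q/n_e = 0.1887/0.30 = 0.6290 m/d
t = L / v = 408 / 0.6290 = 648.6 d
   = 648.6 / 365 = 1.78 yr

1.78 years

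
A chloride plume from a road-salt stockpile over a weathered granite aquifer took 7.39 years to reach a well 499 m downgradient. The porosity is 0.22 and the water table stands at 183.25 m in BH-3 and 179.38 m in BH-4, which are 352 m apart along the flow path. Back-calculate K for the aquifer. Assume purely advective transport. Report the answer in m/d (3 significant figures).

3.70 m/d

Hydraulic gradient i = (183.25 − 179.38) / 352 = 3.87 / 352 = 0.01099
t = 7.39 years = 2697 d
v = L / t = 499 / 2697 = 0.1850 m/d
K = v · n / i = 0.1850 × 0.22 / 0.01099 = 3.70 m/d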